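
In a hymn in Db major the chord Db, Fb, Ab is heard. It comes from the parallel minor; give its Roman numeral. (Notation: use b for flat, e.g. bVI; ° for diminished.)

Db is scale degree 1 in Db major. Db–Fb–Ab is a minor chord — the form found in Db minor, not the diatonic I (Db). Borrowed into Db major it is written i.

i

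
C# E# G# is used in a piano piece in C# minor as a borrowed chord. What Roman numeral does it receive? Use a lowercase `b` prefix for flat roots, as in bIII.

I

The root C# is the diatonic 1st degree of C# minor; the borrowing shows in the chord quality. C#–E#–G# is a major chord — the form found in C# major, not the diatonic i (C#m). Borrowed into C# minor it is written I.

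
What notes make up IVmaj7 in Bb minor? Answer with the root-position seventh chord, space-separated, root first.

Eb G Bb D

The root, Eb, is scale degree 4 — the same note in Bb minor and Bb major; only the chord quality changes. Building the major-seventh chord from the parallel major on Eb: Eb–G–Bb–D.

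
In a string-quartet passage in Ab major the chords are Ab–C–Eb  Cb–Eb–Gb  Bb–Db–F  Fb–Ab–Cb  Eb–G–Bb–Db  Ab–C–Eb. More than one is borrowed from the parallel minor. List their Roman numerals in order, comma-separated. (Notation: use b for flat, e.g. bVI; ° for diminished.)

bIII, bVI

In Ab major the diatonic chords are Ab, Bbm, Cm, Db, Eb, Fm, Gdim. Of the given chords, Ab–C–Eb = Ab, Bb–Db–F = Bbm and Eb–G–Bb–Db = Eb7 are diatonic. But Cb–Eb–Gb is foreign: the diatonic iii on degree 3 is Cm, whereas Cb comes from Ab minor. It is labeled bIII. Fb–Ab–Cb is not: scale degree 6 in Ab major carries Fm (vi). In Ab minor the chord on that degree is Fb, so here it functions as bVI, borrowed from the parallel minor.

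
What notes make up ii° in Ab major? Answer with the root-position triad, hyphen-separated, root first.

Bb-Db-Fb

ii° is built on scale degree 2, which is Bb in both Ab major and its parallel. Stacking thirds in Ab minor on Bb gives Bb–Db–Fb.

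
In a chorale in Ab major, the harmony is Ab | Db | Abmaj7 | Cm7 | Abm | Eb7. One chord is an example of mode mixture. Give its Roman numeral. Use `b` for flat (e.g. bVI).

i

In Ab major the diatonic chords are Ab, Bbm, Cm, Db, Eb, Fm, Gdim. Ab, Db, Abmaj7, Cm7 and Eb7 are all diatonic. But Abm (Ab–Cb–Eb) is foreign: the diatonic I on degree 1 is Ab, whereas Abm comes from Ab minor. It is labeled i.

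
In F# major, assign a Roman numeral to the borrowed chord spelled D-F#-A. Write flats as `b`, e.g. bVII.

bVI

In F# major scale degree 6 is D#; D is its lowered form, from F# minor. The diatonic chord on degree 6 would be D#m (vi), but D–F#–A is the major chord from F# minor. As a borrowed chord it is labeled bVI.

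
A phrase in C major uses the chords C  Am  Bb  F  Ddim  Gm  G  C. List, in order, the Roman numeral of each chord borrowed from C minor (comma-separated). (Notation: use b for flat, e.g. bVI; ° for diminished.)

C major has the diatonic set C, Dm, Em, F, G, Am, Bdim. C, Am, F and G are all diatonic. Bb (Bb–D–F) is not: scale degree 7 in C major carries Bdim (vii°). In C minor the chord on that degree is Bb, so here it functions as bVII, borrowed from the parallel minor. Ddim (D–F–Ab) is not: scale degree 2 in C major carries Dm (ii). In C minor the chord on that degree is Ddim, so here it functions as ii°, borrowed from the parallel minor. Gm (G–Bb–D) is not: scale degree 5 in C major carries G (V). In C minor the chord on that degree is Gm, so here it functions as v, borrowed from the parallel minor.

bVII, ii°, v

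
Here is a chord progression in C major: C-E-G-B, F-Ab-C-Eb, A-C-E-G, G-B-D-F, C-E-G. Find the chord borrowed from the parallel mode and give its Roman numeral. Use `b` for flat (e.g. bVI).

C major has the diatonic set C, Dm, Em, F, G, Am, Bdim. C–E–G–B = Cmaj7, A–C–E–G = Am7, G–B–D–F = G7 and C–E–G = C are all diatonic. F–Ab–C–Eb is not: scale degree 4 in C major carries F (IV). In C minor the chord on that degree is Fm7, so here it functions as iv7, borrowed from the parallel minor.

iv7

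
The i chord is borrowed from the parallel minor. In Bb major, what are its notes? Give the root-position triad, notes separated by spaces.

Bb Db F

The root, Bb, is scale degree 1 — the same note in Bb major and Bb minor; only the chord quality changes. Building the minor chord from the parallel minor on Bb: Bb–Db–F.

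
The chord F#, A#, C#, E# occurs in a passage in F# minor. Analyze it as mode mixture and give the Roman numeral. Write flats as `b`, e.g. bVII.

Imaj7

The root F# is the diatonic 1st degree of F# minor; the borrowing shows in the chord quality. F#–A#–C#–E# is a major-seventh chord — the form found in F# major, not the diatonic i (F#m). Borrowed into F# minor it is written Imaj7.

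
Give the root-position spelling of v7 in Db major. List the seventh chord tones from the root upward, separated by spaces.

Ab Cb Eb Gb

The root, Ab, is scale degree 5 — the same note in Db major and Db minor; only the chord quality changes. Stacking thirds in Db minor on Ab gives Ab–Cb–Eb–Gb.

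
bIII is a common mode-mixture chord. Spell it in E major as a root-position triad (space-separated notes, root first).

G B D

bIII is built on the lowered scale degree 3. In E major degree 3 is G#; lowered it becomes G. Stacking thirds in E minor on G gives G–B–D.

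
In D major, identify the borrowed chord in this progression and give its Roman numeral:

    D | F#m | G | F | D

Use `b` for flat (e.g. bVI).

The diatonic triads in D major are D, Em, F#m, G, A, Bm, C#dim. D, F#m and G all belong to that set. F (F–A–C) is not: scale degree 3 in D major carries F#m (iii). In D minor the chord on that degree is F, so here it functions as bIII, borrowed from the parallel minor.

bIII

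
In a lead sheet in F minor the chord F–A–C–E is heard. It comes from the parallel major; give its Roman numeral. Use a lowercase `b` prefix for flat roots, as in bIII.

Imaj7

The root F is the diatonic 1st degree of F minor; the borrowing shows in the chord quality. F–A–C–E is a major-seventh chord — the form found in F major, not the diatonic i (Fm). Borrowed into F minor it is written Imaj7.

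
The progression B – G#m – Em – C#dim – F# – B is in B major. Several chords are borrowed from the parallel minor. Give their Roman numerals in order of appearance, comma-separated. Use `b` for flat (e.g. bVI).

iv, ii°

In B major the diatonic chords are B, C#m, D#m, E, F#, G#m, A#dim. B, G#m and F# all belong to that set. Em (E–G–B) doesn't fit — on degree 4 B major would have E (IV). Em is the degree-4 chord of B minor, so it is the borrowed iv. C#dim (C#–E–G) doesn't fit — on degree 2 B major would have C#m (ii). C#dim is the degree-2 chord of B minor, so it is the borrowed ii°.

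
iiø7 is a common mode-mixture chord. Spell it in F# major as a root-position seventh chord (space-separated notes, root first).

iiø7 is built on scale degree 2, which is G# in both F# major and its parallel. Building the half-diminished-seventh chord from the parallel minor on G#: G#–B–D–F#.

G# B D F#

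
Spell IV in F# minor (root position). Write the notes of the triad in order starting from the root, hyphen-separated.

The root, B, is scale degree 4 — the same note in F# minor and F# major; only the chord quality changes. Stacking thirds in F# major on B gives B–D#–F#.

B-D#-F#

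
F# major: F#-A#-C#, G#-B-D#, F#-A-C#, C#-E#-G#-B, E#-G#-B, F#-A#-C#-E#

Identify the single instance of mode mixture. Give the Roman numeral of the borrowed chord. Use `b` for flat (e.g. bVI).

The diatonic triads in F# major are F#, G#m, A#m, B, C#, D#m, E#dim. F#–A#–C# = F#, G#–B–D# = G#m, C#–E#–G#–B = C#7, E#–G#–B = E#dim and F#–A#–C#–E# = F#maj7 all belong to that set. F#–A–C# is not: scale degree 1 in F# major carries F# (I). In F# minor the chord on that degree is F#m, so here it functions as i, borrowed from the parallel minor.

i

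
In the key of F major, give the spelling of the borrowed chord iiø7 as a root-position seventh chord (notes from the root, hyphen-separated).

iiø7 is built on scale degree 2, which is G in both F major and its parallel. Building the half-diminished-seventh chord from the parallel minor on G: G–Bb–Db–F.

G-Bb-Db-F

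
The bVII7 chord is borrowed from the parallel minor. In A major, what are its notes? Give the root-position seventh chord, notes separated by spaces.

G B D F

The root of bVII7 is the lowered 7th degree: G# becomes G. Building the dominant-seventh chord from the parallel minor on G: G–B–D–F.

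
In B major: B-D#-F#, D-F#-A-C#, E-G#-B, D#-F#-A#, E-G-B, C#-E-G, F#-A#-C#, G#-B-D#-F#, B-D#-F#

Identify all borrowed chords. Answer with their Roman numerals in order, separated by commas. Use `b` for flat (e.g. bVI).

bIIImaj7, iv, ii°

In B major the diatonic chords are B, C#m, D#m, E, F#, G#m, A#dim. B–D#–F# = B, E–G#–B = E, D#–F#–A# = D#m, F#–A#–C# = F# and G#–B–D#–F# = G#m7 all belong to that set. D–F#–A–C# is not: scale degree 3 in B major carries D#m (iii). In B minor the chord on that degree is Dmaj7, so here it functions as bIIImaj7, borrowed from the parallel minor. But E–G–B is foreign: the diatonic IV on degree 4 is E, whereas Em comes from B minor. It is labeled iv. C#–E–G is not: scale degree 2 in B major carries C#m (ii). In B minor the chord on that degree is C#dim, so here it functions as ii°, borrowed from the parallel minor.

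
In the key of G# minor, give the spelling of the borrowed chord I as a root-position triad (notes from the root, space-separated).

G# B# D#

I is built on scale degree 1, which is G# in both G# minor and its parallel. Building the major chord from the parallel major on G#: G#–B#–D#.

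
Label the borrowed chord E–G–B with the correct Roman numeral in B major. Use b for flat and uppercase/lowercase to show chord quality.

iv

E is scale degree 4 in B major. Diatonically B major has E (IV) on that degree; E–G–B is instead the minor chord native to B minor, so it takes the label iv.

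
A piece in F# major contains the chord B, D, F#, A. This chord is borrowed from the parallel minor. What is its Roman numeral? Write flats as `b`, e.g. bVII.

iv7

B is scale degree 4 in F# major. B–D–F#–A is a minor-seventh chord — the form found in F# minor, not the diatonic IV (B). Borrowed into F# major it is written iv7.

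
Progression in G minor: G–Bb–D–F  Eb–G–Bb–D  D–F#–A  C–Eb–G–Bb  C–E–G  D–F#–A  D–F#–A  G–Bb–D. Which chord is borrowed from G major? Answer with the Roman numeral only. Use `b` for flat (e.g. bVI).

IV

G minor has the diatonic set Gm, Adim, Bb, Cm, D, Eb, F (with V from harmonic minor). Of the given chords, G–Bb–D–F = Gm7, Eb–G–Bb–D = Ebmaj7, D–F#–A = D, C–Eb–G–Bb = Cm7 and G–Bb–D = Gm are diatonic. But C–E–G is foreign: the diatonic iv on degree 4 is Cm, whereas C comes from G major. It is labeled IV.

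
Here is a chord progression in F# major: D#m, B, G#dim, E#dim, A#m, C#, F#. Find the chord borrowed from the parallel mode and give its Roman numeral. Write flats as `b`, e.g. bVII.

ii°

In F# major the diatonic chords are F#, G#m, A#m, B, C#, D#m, E#dim. D#m, B, E#dim, A#m, C# and F# are all diatonic. G#dim (G#–B–D) doesn't fit — on degree 2 F# major would have G#m (ii). G#dim is the degree-2 chord of F# minor, so it is the borrowed ii°.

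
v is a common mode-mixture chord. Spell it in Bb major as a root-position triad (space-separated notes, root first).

F Ab C

The root, F, is scale degree 5 — the same note in Bb major and Bb minor; only the chord quality changes. Building the minor chord from the parallel minor on F: F–Ab–C.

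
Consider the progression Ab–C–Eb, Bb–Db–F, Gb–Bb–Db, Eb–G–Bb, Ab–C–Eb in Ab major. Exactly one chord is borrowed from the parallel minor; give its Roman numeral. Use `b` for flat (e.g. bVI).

bVII

In Ab major the diatonic chords are Ab, Bbm, Cm, Db, Eb, Fm, Gdim. Ab–C–Eb = Ab, Bb–Db–F = Bbm and Eb–G–Bb = Eb all belong to that set. Gb–Bb–Db doesn't fit — on degree 7 Ab major would have Gdim (vii°). Gb is the degree-7 chord of Ab minor, so it is the borrowed bVII.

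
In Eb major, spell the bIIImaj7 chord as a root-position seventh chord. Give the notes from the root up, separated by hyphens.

The root of bIIImaj7 is the lowered 3rd degree: G becomes Gb. In Eb minor the chord on Gb is Gb–Bb–Db–F.

Gb-Bb-Db-F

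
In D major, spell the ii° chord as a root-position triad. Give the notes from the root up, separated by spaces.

ii° is built on scale degree 2, which is E in both D major and its parallel. In D minor the chord on E is E–G–Bb.

E G Bb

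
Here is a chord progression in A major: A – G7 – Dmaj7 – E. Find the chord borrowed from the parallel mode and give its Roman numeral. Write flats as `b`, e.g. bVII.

bVII7

A major has the diatonic set A, Bm, C#m, D, E, F#m, G#dim. A, Dmaj7 and E are all diatonic. But G7 (G–B–D–F) is foreign: the diatonic vii° on degree 7 is G#dim, whereas G7 comes from A minor. It is labeled bVII7.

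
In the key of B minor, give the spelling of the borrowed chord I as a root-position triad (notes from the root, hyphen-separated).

The root, B, is scale degree 1 — the same note in B minor and B major; only the chord quality changes. Building the major chord from the parallel major on B: B–D#–F#.

B-D#-F#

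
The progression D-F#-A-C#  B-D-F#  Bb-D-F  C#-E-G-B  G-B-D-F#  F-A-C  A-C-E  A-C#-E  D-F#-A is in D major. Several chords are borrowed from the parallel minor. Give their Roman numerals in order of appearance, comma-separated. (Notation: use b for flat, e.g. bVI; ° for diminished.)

In D major the diatonic chords are D, Em, F#m, G, A, Bm, C#dim. Of the given chords, D–F#–A–C# = Dmaj7, B–D–F# = Bm, C#–E–G–B = C#m7b5, G–B–D–F# = Gmaj7, A–C#–E = A and D–F#–A = D are diatonic. Bb–D–F doesn't fit — on degree 6 D major would have Bm (vi). Bb is the degree-6 chord of D minor, so it is the borrowed bVI. F–A–C doesn't fit — on degree 3 D major would have F#m (iii). F is the degree-3 chord of D minor, so it is the borrowed bIII. A–C–E is not: scale degree 5 in D major carries A (V). In D minor the chord on that degree is Am, so here it functions as v, borrowed from the parallel minor.

bVI, bIII, v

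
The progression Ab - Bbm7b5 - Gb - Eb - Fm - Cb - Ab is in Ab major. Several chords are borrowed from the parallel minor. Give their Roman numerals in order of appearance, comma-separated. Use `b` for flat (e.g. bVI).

In Ab major the diatonic chords are Ab, Bbm, Cm, Db, Eb, Fm, Gdim. Ab, Eb and Fm all belong to that set. Bbm7b5 (Bb–Db–Fb–Ab) is not: scale degree 2 in Ab major carries Bbm (ii). In Ab minor the chord on that degree is Bbm7b5, so here it functions as iiø7, borrowed from the parallel minor. But Gb (Gb–Bb–Db) is foreign: the diatonic vii° on degree 7 is Gdim, whereas Gb comes from Ab minor. It is labeled bVII. But Cb (Cb–Eb–Gb) is foreign: the diatonic iii on degree 3 is Cm, whereas Cb comes from Ab minor. It is labeled bIII.

iiø7, bVII, bIII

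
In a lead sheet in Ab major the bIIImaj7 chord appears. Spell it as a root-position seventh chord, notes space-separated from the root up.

Scale degree 3 in Ab major is C. bIIImaj7 uses the lowered form, Cb, taken from Ab minor. In Ab minor the chord on Cb is Cb–Eb–Gb–Bb.

Cb Eb Gb Bb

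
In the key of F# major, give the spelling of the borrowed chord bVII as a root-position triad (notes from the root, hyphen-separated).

E-G#-B

Scale degree 7 in F# major is E#. bVII uses the lowered form, E, taken from F# minor. Building the major chord from the parallel minor on E: E–G#–B.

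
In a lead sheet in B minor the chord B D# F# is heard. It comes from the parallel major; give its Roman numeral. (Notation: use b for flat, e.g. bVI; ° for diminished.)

I

The root B is the diatonic 1st degree of B minor; the borrowing shows in the chord quality. Diatonically B minor has Bm (i) on that degree; B–D#–F# is instead the major chord native to B major, so it takes the label I.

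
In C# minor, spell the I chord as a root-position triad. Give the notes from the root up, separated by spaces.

C# E# G#

The root, C#, is scale degree 1 — the same note in C# minor and C# major; only the chord quality changes. Stacking thirds in C# major on C# gives C#–E#–G#.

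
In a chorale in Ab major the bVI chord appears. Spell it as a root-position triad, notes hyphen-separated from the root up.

Fb-Ab-Cb

The root of bVI is the lowered 6th degree: F becomes Fb. Stacking thirds in Ab minor on Fb gives Fb–Ab–Cb.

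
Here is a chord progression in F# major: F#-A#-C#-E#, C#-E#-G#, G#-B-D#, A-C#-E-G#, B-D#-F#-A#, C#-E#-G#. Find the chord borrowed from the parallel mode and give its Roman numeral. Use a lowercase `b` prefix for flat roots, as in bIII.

F# major has the diatonic set F#, G#m, A#m, B, C#, D#m, E#dim. Of the given chords, F#–A#–C#–E# = F#maj7, C#–E#–G# = C#, G#–B–D# = G#m and B–D#–F#–A# = Bmaj7 are diatonic. But A–C#–E–G# is foreign: the diatonic iii on degree 3 is A#m, whereas Amaj7 comes from F# minor. It is labeled bIIImaj7.

bIIImaj7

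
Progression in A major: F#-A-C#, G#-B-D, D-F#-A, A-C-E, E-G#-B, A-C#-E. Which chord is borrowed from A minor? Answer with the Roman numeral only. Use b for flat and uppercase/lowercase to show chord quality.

The diatonic triads in A major are A, Bm, C#m, D, E, F#m, G#dim. Of the given chords, F#–A–C# = F#m, G#–B–D = G#dim, D–F#–A = D, E–G#–B = E and A–C#–E = A are diatonic. A–C–E is not: scale degree 1 in A major carries A (I). In A minor the chord on that degree is Am, so here it functions as i, borrowed from the parallel minor.

i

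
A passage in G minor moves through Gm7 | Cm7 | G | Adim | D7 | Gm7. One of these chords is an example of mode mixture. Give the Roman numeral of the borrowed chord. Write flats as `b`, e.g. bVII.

G minor has the diatonic set Gm, Adim, Bb, Cm, D, Eb, F (with V from harmonic minor). Of the given chords, Gm7, Cm7, Adim and D7 are diatonic. G (G–B–D) doesn't fit — on degree 1 G minor would have Gm (i). G is the degree-1 chord of G major, so it is the borrowed I.

I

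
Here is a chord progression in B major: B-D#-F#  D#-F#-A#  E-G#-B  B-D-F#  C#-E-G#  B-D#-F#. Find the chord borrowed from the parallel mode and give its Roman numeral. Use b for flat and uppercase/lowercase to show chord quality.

i

The diatonic triads in B major are B, C#m, D#m, E, F#, G#m, A#dim. B–D#–F# = B, D#–F#–A# = D#m, E–G#–B = E and C#–E–G# = C#m are all diatonic. But B–D–F# is foreign: the diatonic I on degree 1 is B, whereas Bm comes from B minor. It is labeled i.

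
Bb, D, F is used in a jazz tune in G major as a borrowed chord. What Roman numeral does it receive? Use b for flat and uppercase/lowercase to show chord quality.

bIII

In G major scale degree 3 is B; Bb is its lowered form, from G minor. The diatonic chord on degree 3 would be Bm (iii), but Bb–D–F is the major chord from G minor. As a borrowed chord it is labeled bIII.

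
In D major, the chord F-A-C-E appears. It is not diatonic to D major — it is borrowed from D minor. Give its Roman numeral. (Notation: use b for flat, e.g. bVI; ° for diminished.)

The root F is the lowered 3rd scale degree — diatonically D major has F# there. The diatonic chord on degree 3 would be F#m (iii), but F–A–C–E is the major-seventh chord from D minor. As a borrowed chord it is labeled bIIImaj7.

bIIImaj7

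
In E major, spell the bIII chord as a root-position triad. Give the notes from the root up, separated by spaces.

G B D

The root of bIII is the lowered 3rd degree: G# becomes G. Stacking thirds in E minor on G gives G–B–D.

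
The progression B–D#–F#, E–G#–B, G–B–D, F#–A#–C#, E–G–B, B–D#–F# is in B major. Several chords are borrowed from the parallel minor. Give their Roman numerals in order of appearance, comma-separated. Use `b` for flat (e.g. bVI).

bVI, iv

The diatonic triads in B major are B, C#m, D#m, E, F#, G#m, A#dim. B–D#–F# = B, E–G#–B = E and F#–A#–C# = F# all belong to that set. G–B–D doesn't fit — on degree 6 B major would have G#m (vi). G is the degree-6 chord of B minor, so it is the borrowed bVI. But E–G–B is foreign: the diatonic IV on degree 4 is E, whereas Em comes from B minor. It is labeled iv.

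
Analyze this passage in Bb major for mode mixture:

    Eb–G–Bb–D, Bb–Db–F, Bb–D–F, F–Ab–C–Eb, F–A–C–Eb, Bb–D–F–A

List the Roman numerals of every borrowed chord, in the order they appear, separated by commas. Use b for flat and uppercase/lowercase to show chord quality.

i, v7

In Bb major the diatonic chords are Bb, Cm, Dm, Eb, F, Gm, Adim. Of the given chords, Eb–G–Bb–D = Ebmaj7, Bb–D–F = Bb, F–A–C–Eb = F7 and Bb–D–F–A = Bbmaj7 are diatonic. Bb–Db–F doesn't fit — on degree 1 Bb major would have Bb (I). Bbm is the degree-1 chord of Bb minor, so it is the borrowed i. F–Ab–C–Eb doesn't fit — on degree 5 Bb major would have F (V). Fm7 is the degree-5 chord of Bb minor, so it is the borrowed v7.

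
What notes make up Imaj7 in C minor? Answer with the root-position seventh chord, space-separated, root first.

C E G B

The root, C, is scale degree 1 — the same note in C minor and C major; only the chord quality changes. In C major the chord on C is C–E–G–B.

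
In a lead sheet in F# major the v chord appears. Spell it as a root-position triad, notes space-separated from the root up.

C# E G#

The root, C#, is scale degree 5 — the same note in F# major and F# minor; only the chord quality changes. In F# minor the chord on C# is C#–E–G#.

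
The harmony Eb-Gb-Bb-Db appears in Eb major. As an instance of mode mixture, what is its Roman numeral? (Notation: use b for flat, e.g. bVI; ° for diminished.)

i7

Eb is scale degree 1 in Eb major. Diatonically Eb major has Eb (I) on that degree; Eb–Gb–Bb–Db is instead the minor-seventh chord native to Eb minor, so it takes the label i7.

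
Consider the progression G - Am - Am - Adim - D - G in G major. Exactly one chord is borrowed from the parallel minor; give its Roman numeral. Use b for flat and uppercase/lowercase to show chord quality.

In G major the diatonic chords are G, Am, Bm, C, D, Em, F#dim. Of the given chords, G, Am and D are diatonic. Adim (A–C–Eb) is not: scale degree 2 in G major carries Am (ii). In G minor the chord on that degree is Adim, so here it functions as ii°, borrowed from the parallel minor.

ii°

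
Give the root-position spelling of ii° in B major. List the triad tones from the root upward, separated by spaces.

The root, C#, is scale degree 2 — the same note in B major and B minor; only the chord quality changes. In B minor the chord on C# is C#–E–G.

C# E G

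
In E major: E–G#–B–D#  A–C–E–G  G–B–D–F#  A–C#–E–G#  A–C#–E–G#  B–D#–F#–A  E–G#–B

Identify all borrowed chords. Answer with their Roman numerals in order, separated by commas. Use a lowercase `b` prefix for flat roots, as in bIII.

iv7, bIIImaj7

E major has the diatonic set E, F#m, G#m, A, B, C#m, D#dim. Of the given chords, E–G#–B–D# = Emaj7, A–C#–E–G# = Amaj7, B–D#–F#–A = B7 and E–G#–B = E are diatonic. A–C–E–G doesn't fit — on degree 4 E major would have A (IV). Am7 is the degree-4 chord of E minor, so it is the borrowed iv7. G–B–D–F# is not: scale degree 3 in E major carries G#m (iii). In E minor the chord on that degree is Gmaj7, so here it functions as bIIImaj7, borrowed from the parallel minor.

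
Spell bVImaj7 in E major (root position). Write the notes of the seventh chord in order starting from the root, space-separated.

C E G B

Scale degree 6 in E major is C#. bVImaj7 uses the lowered form, C, taken from E minor. Stacking thirds in E minor on C gives C–E–G–B.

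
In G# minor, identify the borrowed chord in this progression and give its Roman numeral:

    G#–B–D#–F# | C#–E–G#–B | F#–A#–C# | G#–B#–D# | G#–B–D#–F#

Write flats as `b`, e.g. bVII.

In G# minor (with V from harmonic minor) the diatonic chords are G#m, A#dim, B, C#m, D#, E, F#. Of the given chords, G#–B–D#–F# = G#m7, C#–E–G#–B = C#m7 and F#–A#–C# = F# are diatonic. G#–B#–D# is not: scale degree 1 in G# minor carries G#m (i). In G# major the chord on that degree is G#, so here it functions as I, borrowed from the parallel major.

I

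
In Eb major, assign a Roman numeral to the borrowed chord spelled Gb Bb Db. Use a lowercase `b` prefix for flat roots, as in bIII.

bIII

Gb is the lowered form of scale degree 3 in Eb major (the diatonic degree 3 is G). Gb–Bb–Db is a major chord — the form found in Eb minor, not the diatonic iii (Gm). Borrowed into Eb major it is written bIII.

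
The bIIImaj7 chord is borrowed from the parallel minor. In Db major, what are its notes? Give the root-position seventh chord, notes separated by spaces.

Scale degree 3 in Db major is F. bIIImaj7 uses the lowered form, Fb, taken from Db minor. Stacking thirds in Db minor on Fb gives Fb–Ab–Cb–Eb.

Fb Ab Cb Eb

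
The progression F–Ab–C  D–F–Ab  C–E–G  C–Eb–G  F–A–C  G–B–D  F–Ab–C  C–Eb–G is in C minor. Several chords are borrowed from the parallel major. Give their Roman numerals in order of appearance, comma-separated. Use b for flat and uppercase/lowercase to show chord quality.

I, IV

C minor has the diatonic set Cm, Ddim, Eb, Fm, G, Ab, Bb (with V from harmonic minor). F–Ab–C = Fm, D–F–Ab = Ddim, C–Eb–G = Cm and G–B–D = G are all diatonic. C–E–G doesn't fit — on degree 1 C minor would have Cm (i). C is the degree-1 chord of C major, so it is the borrowed I. F–A–C is not: scale degree 4 in C minor carries Fm (iv). In C major the chord on that degree is F, so here it functions as IV, borrowed from the parallel major.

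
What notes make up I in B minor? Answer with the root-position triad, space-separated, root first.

I is built on scale degree 1, which is B in both B minor and its parallel. In B major the chord on B is B–D#–F#.

B D# F#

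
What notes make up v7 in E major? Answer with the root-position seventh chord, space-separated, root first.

The root, B, is scale degree 5 — the same note in E major and E minor; only the chord quality changes. Stacking thirds in E minor on B gives B–D–F#–A.

B D F# A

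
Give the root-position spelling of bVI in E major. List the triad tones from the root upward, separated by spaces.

The root of bVI is the lowered 6th degree: C# becomes C. Building the major chord from the parallel minor on C: C–E–G.

C E G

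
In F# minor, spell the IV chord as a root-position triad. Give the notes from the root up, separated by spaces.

B D# F#

IV is built on scale degree 4, which is B in both F# minor and its parallel. Building the major chord from the parallel major on B: B–D#–F#.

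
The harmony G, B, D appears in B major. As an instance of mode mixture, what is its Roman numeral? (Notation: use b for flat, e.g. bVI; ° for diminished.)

G is the lowered form of scale degree 6 in B major (the diatonic degree 6 is G#). The diatonic chord on degree 6 would be G#m (vi), but G–B–D is the major chord from B minor. As a borrowed chord it is labeled bVI.

bVI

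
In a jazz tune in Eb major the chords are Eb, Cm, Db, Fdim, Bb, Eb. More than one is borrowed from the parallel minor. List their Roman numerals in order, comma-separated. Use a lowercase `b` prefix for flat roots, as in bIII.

bVII, ii°

The diatonic triads in Eb major are Eb, Fm, Gm, Ab, Bb, Cm, Ddim. Eb, Cm and Bb all belong to that set. Db (Db–F–Ab) is not: scale degree 7 in Eb major carries Ddim (vii°). In Eb minor the chord on that degree is Db, so here it functions as bVII, borrowed from the parallel minor. Fdim (F–Ab–Cb) is not: scale degree 2 in Eb major carries Fm (ii). In Eb minor the chord on that degree is Fdim, so here it functions as ii°, borrowed from the parallel minor.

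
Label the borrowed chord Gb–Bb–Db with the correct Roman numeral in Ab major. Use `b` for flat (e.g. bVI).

In Ab major scale degree 7 is G; Gb is its lowered form, from Ab minor. The diatonic chord on degree 7 would be Gdim (vii°), but Gb–Bb–Db is the major chord from Ab minor. As a borrowed chord it is labeled bVII.

bVII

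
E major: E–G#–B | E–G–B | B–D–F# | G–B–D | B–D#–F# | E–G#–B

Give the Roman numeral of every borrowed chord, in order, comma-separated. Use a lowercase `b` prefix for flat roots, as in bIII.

In E major the diatonic chords are E, F#m, G#m, A, B, C#m, D#dim. E–G#–B = E and B–D#–F# = B both belong to that set. But E–G–B is foreign: the diatonic I on degree 1 is E, whereas Em comes from E minor. It is labeled i. B–D–F# doesn't fit — on degree 5 E major would have B (V). Bm is the degree-5 chord of E minor, so it is the borrowed v. G–B–D doesn't fit — on degree 3 E major would have G#m (iii). G is the degree-3 chord of E minor, so it is the borrowed bIII.

i, v, bIII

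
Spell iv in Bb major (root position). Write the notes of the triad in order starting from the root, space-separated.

iv is built on scale degree 4, which is Eb in both Bb major and its parallel. Building the minor chord from the parallel minor on Eb: Eb–Gb–Bb.

Eb Gb Bb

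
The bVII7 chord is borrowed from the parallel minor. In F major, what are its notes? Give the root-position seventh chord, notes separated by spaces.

Eb G Bb Db

The root of bVII7 is the lowered 7th degree: E becomes Eb. Building the dominant-seventh chord from the parallel minor on Eb: Eb–G–Bb–Db.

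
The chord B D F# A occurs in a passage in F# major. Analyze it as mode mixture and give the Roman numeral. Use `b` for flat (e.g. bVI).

iv7

B is scale degree 4 in F# major. The diatonic chord on degree 4 would be B (IV), but B–D–F#–A is the minor-seventh chord from F# minor. As a borrowed chord it is labeled iv7.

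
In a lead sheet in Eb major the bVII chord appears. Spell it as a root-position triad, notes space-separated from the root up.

Db F Ab

bVII is built on the lowered scale degree 7. In Eb major degree 7 is D; lowered it becomes Db. In Eb minor the chord on Db is Db–F–Ab.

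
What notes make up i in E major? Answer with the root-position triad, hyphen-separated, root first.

E-G-B

i is built on scale degree 1, which is E in both E major and its parallel. Stacking thirds in E minor on E gives E–G–B.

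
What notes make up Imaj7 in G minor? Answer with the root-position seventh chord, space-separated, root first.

G B D F#

Imaj7 is built on scale degree 1, which is G in both G minor and its parallel. Stacking thirds in G major on G gives G–B–D–F#.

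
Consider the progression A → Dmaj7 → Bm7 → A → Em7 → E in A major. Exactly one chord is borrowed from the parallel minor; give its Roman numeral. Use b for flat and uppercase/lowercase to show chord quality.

v7

The diatonic triads in A major are A, Bm, C#m, D, E, F#m, G#dim. A, Dmaj7, Bm7 and E are all diatonic. Em7 (E–G–B–D) is not: scale degree 5 in A major carries E (V). In A minor the chord on that degree is Em7, so here it functions as v7, borrowed from the parallel minor.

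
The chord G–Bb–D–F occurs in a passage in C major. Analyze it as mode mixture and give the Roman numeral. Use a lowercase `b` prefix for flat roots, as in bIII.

G is scale degree 5 in C major. The diatonic chord on degree 5 would be G (V), but G–Bb–D–F is the minor-seventh chord from C minor. As a borrowed chord it is labeled v7.

v7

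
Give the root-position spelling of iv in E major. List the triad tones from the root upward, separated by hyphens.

The root, A, is scale degree 4 — the same note in E major and E minor; only the chord quality changes. Building the minor chord from the parallel minor on A: A–C–E.

A-C-E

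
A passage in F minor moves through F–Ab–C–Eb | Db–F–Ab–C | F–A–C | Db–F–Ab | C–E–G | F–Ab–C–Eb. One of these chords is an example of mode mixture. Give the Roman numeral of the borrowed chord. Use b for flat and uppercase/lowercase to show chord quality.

In F minor (with V from harmonic minor) the diatonic chords are Fm, Gdim, Ab, Bbm, C, Db, Eb. Of the given chords, F–Ab–C–Eb = Fm7, Db–F–Ab–C = Dbmaj7, Db–F–Ab = Db and C–E–G = C are diatonic. F–A–C doesn't fit — on degree 1 F minor would have Fm (i). F is the degree-1 chord of F major, so it is the borrowed I.

I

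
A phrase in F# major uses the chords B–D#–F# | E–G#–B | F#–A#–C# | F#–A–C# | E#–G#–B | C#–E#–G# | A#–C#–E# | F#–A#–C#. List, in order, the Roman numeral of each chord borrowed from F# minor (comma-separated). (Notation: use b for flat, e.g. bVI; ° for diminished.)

F# major has the diatonic set F#, G#m, A#m, B, C#, D#m, E#dim. B–D#–F# = B, F#–A#–C# = F#, E#–G#–B = E#dim, C#–E#–G# = C# and A#–C#–E# = A#m are all diatonic. But E–G#–B is foreign: the diatonic vii° on degree 7 is E#dim, whereas E comes from F# minor. It is labeled bVII. But F#–A–C# is foreign: the diatonic I on degree 1 is F#, whereas F#m comes from F# minor. It is labeled i.

bVII, i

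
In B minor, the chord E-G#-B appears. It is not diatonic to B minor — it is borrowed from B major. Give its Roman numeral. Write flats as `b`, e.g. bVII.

E is scale degree 4 in B minor. The diatonic chord on degree 4 would be Em (iv), but E–G#–B is the major chord from B major. As a borrowed chord it is labeled IV.

IV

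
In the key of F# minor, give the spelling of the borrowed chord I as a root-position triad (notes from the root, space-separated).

F# A# C#

The root, F#, is scale degree 1 — the same note in F# minor and F# major; only the chord quality changes. Building the major chord from the parallel major on F#: F#–A#–C#.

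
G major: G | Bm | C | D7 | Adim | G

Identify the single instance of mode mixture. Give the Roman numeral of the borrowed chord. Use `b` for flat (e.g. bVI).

ii°

G major has the diatonic set G, Am, Bm, C, D, Em, F#dim. G, Bm, C and D7 are all diatonic. But Adim (A–C–Eb) is foreign: the diatonic ii on degree 2 is Am, whereas Adim comes from G minor. It is labeled ii°.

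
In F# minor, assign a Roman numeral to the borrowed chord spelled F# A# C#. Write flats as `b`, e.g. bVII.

I

F# is scale degree 1 in F# minor. F#–A#–C# is a major chord — the form found in F# major, not the diatonic i (F#m). Borrowed into F# minor it is written I.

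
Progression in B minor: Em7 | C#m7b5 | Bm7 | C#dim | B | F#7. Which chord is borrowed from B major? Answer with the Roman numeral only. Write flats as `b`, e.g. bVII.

B minor has the diatonic set Bm, C#dim, D, Em, F#, G, A (with V from harmonic minor). Of the given chords, Em7, C#m7b5, Bm7, C#dim and F#7 are diatonic. B (B–D#–F#) is not: scale degree 1 in B minor carries Bm (i). In B major the chord on that degree is B, so here it functions as I, borrowed from the parallel major.

I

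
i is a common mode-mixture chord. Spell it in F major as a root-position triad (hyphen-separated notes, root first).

The root, F, is scale degree 1 — the same note in F major and F minor; only the chord quality changes. Building the minor chord from the parallel minor on F: F–Ab–C.

F-Ab-C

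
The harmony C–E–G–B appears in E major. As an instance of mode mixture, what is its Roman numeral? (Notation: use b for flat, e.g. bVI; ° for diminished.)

In E major scale degree 6 is C#; C is its lowered form, from E minor. C–E–G–B is a major-seventh chord — the form found in E minor, not the diatonic vi (C#m). Borrowed into E major it is written bVImaj7.

bVImaj7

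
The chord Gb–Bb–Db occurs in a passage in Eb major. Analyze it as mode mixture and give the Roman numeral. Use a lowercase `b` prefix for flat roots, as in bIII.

bIII

Gb is the lowered form of scale degree 3 in Eb major (the diatonic degree 3 is G). Gb–Bb–Db is a major chord — the form found in Eb minor, not the diatonic iii (Gm). Borrowed into Eb major it is written bIII.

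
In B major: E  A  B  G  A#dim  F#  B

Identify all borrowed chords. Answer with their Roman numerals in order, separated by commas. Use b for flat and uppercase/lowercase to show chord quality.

B major has the diatonic set B, C#m, D#m, E, F#, G#m, A#dim. E, B, A#dim and F# are all diatonic. But A (A–C#–E) is foreign: the diatonic vii° on degree 7 is A#dim, whereas A comes from B minor. It is labeled bVII. G (G–B–D) is not: scale degree 6 in B major carries G#m (vi). In B minor the chord on that degree is G, so here it functions as bVI, borrowed from the parallel minor.

bVII, bVI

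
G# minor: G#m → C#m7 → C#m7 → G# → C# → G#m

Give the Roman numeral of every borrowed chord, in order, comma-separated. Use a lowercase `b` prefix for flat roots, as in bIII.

I, IV

In G# minor (with V from harmonic minor) the diatonic chords are G#m, A#dim, B, C#m, D#, E, F#. G#m and C#m7 both belong to that set. G# (G#–B#–D#) doesn't fit — on degree 1 G# minor would have G#m (i). G# is the degree-1 chord of G# major, so it is the borrowed I. But C# (C#–E#–G#) is foreign: the diatonic iv on degree 4 is C#m, whereas C# comes from G# major. It is labeled IV.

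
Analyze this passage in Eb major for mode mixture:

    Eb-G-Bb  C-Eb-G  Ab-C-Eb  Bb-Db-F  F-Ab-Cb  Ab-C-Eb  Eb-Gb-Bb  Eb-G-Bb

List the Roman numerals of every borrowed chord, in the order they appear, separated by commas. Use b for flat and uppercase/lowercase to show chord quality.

v, ii°, i

The diatonic triads in Eb major are Eb, Fm, Gm, Ab, Bb, Cm, Ddim. Eb–G–Bb = Eb, C–Eb–G = Cm and Ab–C–Eb = Ab all belong to that set. Bb–Db–F doesn't fit — on degree 5 Eb major would have Bb (V). Bbm is the degree-5 chord of Eb minor, so it is the borrowed v. But F–Ab–Cb is foreign: the diatonic ii on degree 2 is Fm, whereas Fdim comes from Eb minor. It is labeled ii°. Eb–Gb–Bb is not: scale degree 1 in Eb major carries Eb (I). In Eb minor the chord on that degree is Ebm, so here it functions as i, borrowed from the parallel minor.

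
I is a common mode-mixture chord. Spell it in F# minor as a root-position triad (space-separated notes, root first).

F# A# C#

I is built on scale degree 1, which is F# in both F# minor and its parallel. Stacking thirds in F# major on F# gives F#–A#–C#.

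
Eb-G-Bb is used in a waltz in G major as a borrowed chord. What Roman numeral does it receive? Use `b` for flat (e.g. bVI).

bVI

In G major scale degree 6 is E; Eb is its lowered form, from G minor. Eb–G–Bb is a major chord — the form found in G minor, not the diatonic vi (Em). Borrowed into G major it is written bVI.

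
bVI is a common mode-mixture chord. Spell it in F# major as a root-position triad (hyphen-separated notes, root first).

D-F#-A

The root of bVI is the lowered 6th degree: D# becomes D. Building the major chord from the parallel minor on D: D–F#–A.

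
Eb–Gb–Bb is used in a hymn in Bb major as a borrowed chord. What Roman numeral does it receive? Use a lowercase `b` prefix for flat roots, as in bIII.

iv

The root Eb is the diatonic 4th degree of Bb major; the borrowing shows in the chord quality. The diatonic chord on degree 4 would be Eb (IV), but Eb–Gb–Bb is the minor chord from Bb minor. As a borrowed chord it is labeled iv.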